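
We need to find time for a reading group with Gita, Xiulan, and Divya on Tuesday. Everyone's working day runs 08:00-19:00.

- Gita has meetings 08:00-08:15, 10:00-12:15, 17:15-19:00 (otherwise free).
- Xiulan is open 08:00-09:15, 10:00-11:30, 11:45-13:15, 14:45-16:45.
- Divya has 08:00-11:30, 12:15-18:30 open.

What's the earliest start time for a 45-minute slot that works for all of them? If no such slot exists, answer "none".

08:15

Gita free: 08:15-10:00, 12:15-17:15 (invert busy blocks within the working day).
Xiulan free: 08:00-09:15, 10:00-11:30, 11:45-13:15, 14:45-16:45.
Divya free: 08:00-11:30, 12:15-18:30.
Gita ∩ Xiulan: 08:15-09:15, 12:15-13:15, 14:45-16:45.
Gita ∩ Xiulan ∩ Divya: 08:15-09:15, 12:15-13:15, 14:45-16:45.
The first common window of at least 45 minutes is 08:15-09:15, so the earliest start is 08:15.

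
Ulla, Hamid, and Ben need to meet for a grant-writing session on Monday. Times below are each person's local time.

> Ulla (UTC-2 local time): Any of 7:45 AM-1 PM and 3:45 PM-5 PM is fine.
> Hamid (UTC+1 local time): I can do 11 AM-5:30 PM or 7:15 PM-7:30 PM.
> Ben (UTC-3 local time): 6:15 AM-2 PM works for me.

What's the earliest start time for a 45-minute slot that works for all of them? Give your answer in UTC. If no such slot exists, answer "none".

Ulla in UTC: 09:45-15:00, 17:45-19:00 (add 2h to convert from UTC-2).
Hamid in UTC: 10:00-16:30, 18:15-18:30 (subtract 1h to convert from UTC+1).
Ben in UTC: 09:15-17:00 (add 3h to convert from UTC-3).
Ulla ∩ Hamid: 10:00-15:00, 18:15-18:30.
Ulla ∩ Hamid ∩ Ben: 10:00-15:00.
The first common window of at least 45 minutes is 10:00-15:00, so the earliest start is 10:00.

10:00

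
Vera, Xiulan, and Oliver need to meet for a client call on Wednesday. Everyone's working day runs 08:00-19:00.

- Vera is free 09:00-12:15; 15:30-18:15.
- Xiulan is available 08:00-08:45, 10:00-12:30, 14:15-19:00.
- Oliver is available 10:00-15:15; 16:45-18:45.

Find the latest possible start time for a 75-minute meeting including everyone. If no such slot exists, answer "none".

17:00

Vera ∩ Xiulan: 10:00-12:15, 15:30-18:15.
Vera ∩ Xiulan ∩ Oliver: 10:00-12:15, 16:45-18:15.
The last common window of at least 75 minutes is 16:45-18:15; a 75-minute meeting can start as late as 17:00 and still end by 18:15.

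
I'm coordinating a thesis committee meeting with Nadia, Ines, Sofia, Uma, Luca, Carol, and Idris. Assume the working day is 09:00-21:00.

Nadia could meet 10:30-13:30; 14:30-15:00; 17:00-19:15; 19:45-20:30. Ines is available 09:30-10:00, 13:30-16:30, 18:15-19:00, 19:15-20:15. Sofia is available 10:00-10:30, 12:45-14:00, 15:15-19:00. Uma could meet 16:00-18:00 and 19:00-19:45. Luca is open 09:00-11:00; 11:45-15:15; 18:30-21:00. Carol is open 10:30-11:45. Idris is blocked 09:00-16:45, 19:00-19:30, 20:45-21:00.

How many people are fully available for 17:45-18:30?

Nadia free: 10:30-13:30, 14:30-15:00, 17:00-19:15, 19:45-20:30.
Ines free: 09:30-10:00, 13:30-16:30, 18:15-19:00, 19:15-20:15.
Sofia free: 10:00-10:30, 12:45-14:00, 15:15-19:00.
Uma free: 16:00-18:00, 19:00-19:45.
Luca free: 09:00-11:00, 11:45-15:15, 18:30-21:00.
Carol free: 10:30-11:45.
Idris free: 16:45-19:00, 19:30-20:45 (invert busy blocks within the working day).
Nadia, Sofia, and Idris can make the full 17:45-18:30 slot — that's 3.

3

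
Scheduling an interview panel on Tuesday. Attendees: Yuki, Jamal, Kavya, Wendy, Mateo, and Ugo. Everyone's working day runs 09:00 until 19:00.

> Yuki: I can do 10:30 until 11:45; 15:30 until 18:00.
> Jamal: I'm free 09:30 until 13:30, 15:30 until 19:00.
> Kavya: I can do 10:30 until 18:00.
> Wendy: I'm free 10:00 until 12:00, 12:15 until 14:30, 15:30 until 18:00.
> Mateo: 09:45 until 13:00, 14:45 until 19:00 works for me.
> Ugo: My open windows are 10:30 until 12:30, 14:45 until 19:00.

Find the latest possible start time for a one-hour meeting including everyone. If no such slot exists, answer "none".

Yuki ∩ Jamal: 10:30-11:45, 15:30-18:00.
Yuki ∩ Jamal ∩ Kavya: 10:30-11:45, 15:30-18:00.
Yuki ∩ Jamal ∩ Kavya ∩ Wendy: 10:30-11:45, 15:30-18:00.
Yuki ∩ Jamal ∩ Kavya ∩ Wendy ∩ Mateo: 10:30-11:45, 15:30-18:00.
Yuki ∩ Jamal ∩ Kavya ∩ Wendy ∩ Mateo ∩ Ugo: 10:30-11:45, 15:30-18:00.
The last common window of at least 60 minutes is 15:30-18:00; a 60-minute meeting can start as late as 17:00 and still end by 18:00.

17:00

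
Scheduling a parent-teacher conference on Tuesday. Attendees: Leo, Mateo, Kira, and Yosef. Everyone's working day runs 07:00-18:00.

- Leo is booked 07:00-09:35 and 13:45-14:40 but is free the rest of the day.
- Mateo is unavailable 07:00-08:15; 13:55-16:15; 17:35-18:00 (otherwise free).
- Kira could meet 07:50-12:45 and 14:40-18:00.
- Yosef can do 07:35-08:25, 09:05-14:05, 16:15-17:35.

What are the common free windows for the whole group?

09:35-12:45, 16:15-17:35

Leo free: 09:35-13:45, 14:40-18:00 (invert busy blocks within the working day).
Mateo free: 08:15-13:55, 16:15-17:35 (invert busy blocks within the working day).
Kira free: 07:50-12:45, 14:40-18:00.
Yosef free: 07:35-08:25, 09:05-14:05, 16:15-17:35.
Leo ∩ Mateo: 09:35-13:45, 16:15-17:35.
Leo ∩ Mateo ∩ Kira: 09:35-12:45, 16:15-17:35.
Leo ∩ Mateo ∩ Kira ∩ Yosef: 09:35-12:45, 16:15-17:35.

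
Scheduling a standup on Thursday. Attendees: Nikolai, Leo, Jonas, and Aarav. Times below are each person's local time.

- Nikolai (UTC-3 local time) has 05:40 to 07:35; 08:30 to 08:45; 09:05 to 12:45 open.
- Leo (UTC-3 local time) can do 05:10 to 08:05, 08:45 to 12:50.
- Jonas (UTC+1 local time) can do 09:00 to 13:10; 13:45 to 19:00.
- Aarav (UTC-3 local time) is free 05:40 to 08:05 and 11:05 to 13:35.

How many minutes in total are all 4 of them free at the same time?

215

Nikolai in UTC: 08:40-10:35, 11:30-11:45, 12:05-15:45 (add 3h to convert from UTC-3).
Leo in UTC: 08:10-11:05, 11:45-15:50 (add 3h to convert from UTC-3).
Jonas in UTC: 08:00-12:10, 12:45-18:00 (subtract 1h to convert from UTC+1).
Aarav in UTC: 08:40-11:05, 14:05-16:35 (add 3h to convert from UTC-3).
Nikolai ∩ Leo: 08:40-10:35, 12:05-15:45.
Nikolai ∩ Leo ∩ Jonas: 08:40-10:35, 12:05-12:10, 12:45-15:45.
Nikolai ∩ Leo ∩ Jonas ∩ Aarav: 08:40-10:35, 14:05-15:45.
Summing the common windows: 115 + 100 = 215 minutes.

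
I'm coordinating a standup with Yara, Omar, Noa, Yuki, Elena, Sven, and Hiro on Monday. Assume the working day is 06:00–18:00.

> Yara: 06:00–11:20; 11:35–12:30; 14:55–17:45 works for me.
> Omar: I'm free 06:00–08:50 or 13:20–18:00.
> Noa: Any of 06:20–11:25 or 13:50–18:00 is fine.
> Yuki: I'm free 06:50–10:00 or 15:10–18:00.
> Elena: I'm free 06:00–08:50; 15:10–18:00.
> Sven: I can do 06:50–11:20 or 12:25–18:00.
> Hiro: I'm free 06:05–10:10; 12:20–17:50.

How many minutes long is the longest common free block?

155

Yara ∩ Omar: 06:00-08:50, 14:55-17:45.
Yara ∩ Omar ∩ Noa: 06:20-08:50, 14:55-17:45.
Yara ∩ Omar ∩ Noa ∩ Yuki: 06:50-08:50, 15:10-17:45.
Yara ∩ Omar ∩ Noa ∩ Yuki ∩ Elena: 06:50-08:50, 15:10-17:45.
Yara ∩ Omar ∩ Noa ∩ Yuki ∩ Elena ∩ Sven: 06:50-08:50, 15:10-17:45.
Yara ∩ Omar ∩ Noa ∩ Yuki ∩ Elena ∩ Sven ∩ Hiro: 06:50-08:50, 15:10-17:45.
The longest is 15:10-17:45 at 155 minutes.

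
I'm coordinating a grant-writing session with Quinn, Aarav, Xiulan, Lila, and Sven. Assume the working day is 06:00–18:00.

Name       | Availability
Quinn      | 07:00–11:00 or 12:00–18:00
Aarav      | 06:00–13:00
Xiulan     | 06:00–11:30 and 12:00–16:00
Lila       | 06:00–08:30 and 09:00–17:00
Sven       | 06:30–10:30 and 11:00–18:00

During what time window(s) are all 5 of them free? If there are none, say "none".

07:00-08:30, 09:00-10:30, 12:00-13:00

Quinn ∩ Aarav: 07:00-11:00, 12:00-13:00.
Quinn ∩ Aarav ∩ Xiulan: 07:00-11:00, 12:00-13:00.
Quinn ∩ Aarav ∩ Xiulan ∩ Lila: 07:00-08:30, 09:00-11:00, 12:00-13:00.
Quinn ∩ Aarav ∩ Xiulan ∩ Lila ∩ Sven: 07:00-08:30, 09:00-10:30, 12:00-13:00.
So the common availability across everyone is 07:00-08:30, 09:00-10:30, 12:00-13:00.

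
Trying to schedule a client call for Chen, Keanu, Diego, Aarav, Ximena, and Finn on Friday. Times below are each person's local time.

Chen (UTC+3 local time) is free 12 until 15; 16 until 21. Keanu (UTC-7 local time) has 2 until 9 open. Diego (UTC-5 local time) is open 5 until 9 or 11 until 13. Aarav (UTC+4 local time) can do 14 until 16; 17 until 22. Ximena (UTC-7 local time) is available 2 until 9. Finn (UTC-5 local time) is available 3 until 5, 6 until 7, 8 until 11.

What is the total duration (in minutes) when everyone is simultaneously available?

Chen in UTC: 09:00-12:00, 13:00-18:00 (subtract 3h to convert from UTC+3).
Keanu in UTC: 09:00-16:00 (add 7h to convert from UTC-7).
Diego in UTC: 10:00-14:00, 16:00-18:00 (add 5h to convert from UTC-5).
Aarav in UTC: 10:00-12:00, 13:00-18:00 (subtract 4h to convert from UTC+4).
Ximena in UTC: 09:00-16:00 (add 7h to convert from UTC-7).
Finn in UTC: 08:00-10:00, 11:00-12:00, 13:00-16:00 (add 5h to convert from UTC-5).
Chen ∩ Keanu: 09:00-12:00, 13:00-16:00.
Chen ∩ Keanu ∩ Diego: 10:00-12:00, 13:00-14:00.
Chen ∩ Keanu ∩ Diego ∩ Aarav: 10:00-12:00, 13:00-14:00.
Chen ∩ Keanu ∩ Diego ∩ Aarav ∩ Ximena: 10:00-12:00, 13:00-14:00.
Chen ∩ Keanu ∩ Diego ∩ Aarav ∩ Ximena ∩ Finn: 11:00-12:00, 13:00-14:00.
Summing the common windows: 60 + 60 = 120 minutes.

120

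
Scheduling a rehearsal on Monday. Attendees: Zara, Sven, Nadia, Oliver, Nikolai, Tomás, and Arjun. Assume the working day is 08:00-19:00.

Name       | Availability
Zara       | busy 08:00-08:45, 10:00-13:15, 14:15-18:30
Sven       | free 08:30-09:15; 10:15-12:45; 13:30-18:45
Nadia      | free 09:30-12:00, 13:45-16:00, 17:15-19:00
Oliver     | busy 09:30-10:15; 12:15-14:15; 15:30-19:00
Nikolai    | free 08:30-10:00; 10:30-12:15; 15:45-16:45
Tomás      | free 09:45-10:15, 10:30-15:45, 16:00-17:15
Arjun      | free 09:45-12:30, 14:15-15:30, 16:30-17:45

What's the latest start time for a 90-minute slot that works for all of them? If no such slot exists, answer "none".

none

Zara free: 08:45-10:00, 13:15-14:15, 18:30-19:00 (invert busy blocks within the working day).
Sven free: 08:30-09:15, 10:15-12:45, 13:30-18:45.
Nadia free: 09:30-12:00, 13:45-16:00, 17:15-19:00.
Oliver free: 08:00-09:30, 10:15-12:15, 14:15-15:30 (invert busy blocks within the working day).
Nikolai free: 08:30-10:00, 10:30-12:15, 15:45-16:45.
Tomás free: 09:45-10:15, 10:30-15:45, 16:00-17:15.
Arjun free: 09:45-12:30, 14:15-15:30, 16:30-17:45.
Zara ∩ Sven: 08:45-09:15, 13:30-14:15, 18:30-18:45.
Zara ∩ Sven ∩ Nadia: 13:45-14:15, 18:30-18:45.
Zara ∩ Sven ∩ Nadia ∩ Oliver: ∅.
Zara ∩ Sven ∩ Nadia ∩ Oliver ∩ Nikolai: ∅.
Zara ∩ Sven ∩ Nadia ∩ Oliver ∩ Nikolai ∩ Tomás: ∅.
Zara ∩ Sven ∩ Nadia ∩ Oliver ∩ Nikolai ∩ Tomás ∩ Arjun: ∅.
There is no time when everyone is free.
No common window is at least 90 minutes long.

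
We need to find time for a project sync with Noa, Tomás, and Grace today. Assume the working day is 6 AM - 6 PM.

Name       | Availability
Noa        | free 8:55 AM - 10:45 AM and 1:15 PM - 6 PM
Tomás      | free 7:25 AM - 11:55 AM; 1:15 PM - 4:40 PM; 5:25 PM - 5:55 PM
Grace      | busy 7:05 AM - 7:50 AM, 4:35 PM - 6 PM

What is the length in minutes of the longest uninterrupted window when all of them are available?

Noa free: 08:55-10:45, 13:15-18:00.
Tomás free: 07:25-11:55, 13:15-16:40, 17:25-17:55.
Grace free: 06:00-07:05, 07:50-16:35 (invert busy blocks within the working day).
Noa ∩ Tomás: 08:55-10:45, 13:15-16:40, 17:25-17:55.
Noa ∩ Tomás ∩ Grace: 08:55-10:45, 13:15-16:35.
The longest is 13:15-16:35 at 200 minutes.

200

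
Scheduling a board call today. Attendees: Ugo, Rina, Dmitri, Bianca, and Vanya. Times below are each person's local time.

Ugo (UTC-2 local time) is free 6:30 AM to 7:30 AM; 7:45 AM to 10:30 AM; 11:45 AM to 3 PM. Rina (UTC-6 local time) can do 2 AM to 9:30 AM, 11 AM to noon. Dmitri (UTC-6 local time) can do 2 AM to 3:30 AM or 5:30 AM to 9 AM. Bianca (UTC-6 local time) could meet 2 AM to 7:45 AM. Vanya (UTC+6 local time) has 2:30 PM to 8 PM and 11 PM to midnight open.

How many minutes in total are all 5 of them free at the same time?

Ugo in UTC: 08:30-09:30, 09:45-12:30, 13:45-17:00 (add 2h to convert from UTC-2).
Rina in UTC: 08:00-15:30, 17:00-18:00 (add 6h to convert from UTC-6).
Dmitri in UTC: 08:00-09:30, 11:30-15:00 (add 6h to convert from UTC-6).
Bianca in UTC: 08:00-13:45 (add 6h to convert from UTC-6).
Vanya in UTC: 08:30-14:00, 17:00-18:00 (subtract 6h to convert from UTC+6).
Ugo ∩ Rina: 08:30-09:30, 09:45-12:30, 13:45-15:30.
Ugo ∩ Rina ∩ Dmitri: 08:30-09:30, 11:30-12:30, 13:45-15:00.
Ugo ∩ Rina ∩ Dmitri ∩ Bianca: 08:30-09:30, 11:30-12:30.
Ugo ∩ Rina ∩ Dmitri ∩ Bianca ∩ Vanya: 08:30-09:30, 11:30-12:30.
So the common availability across everyone is 08:30-09:30, 11:30-12:30.
Summing the common windows: 60 + 60 = 120 minutes.

120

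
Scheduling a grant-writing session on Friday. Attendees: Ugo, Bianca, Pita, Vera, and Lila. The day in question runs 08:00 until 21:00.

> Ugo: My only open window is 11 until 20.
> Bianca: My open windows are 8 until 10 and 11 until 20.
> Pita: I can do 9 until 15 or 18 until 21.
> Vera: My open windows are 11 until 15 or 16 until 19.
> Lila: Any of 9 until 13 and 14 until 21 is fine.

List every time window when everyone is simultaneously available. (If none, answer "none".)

Ugo ∩ Bianca: 11:00-20:00.
Ugo ∩ Bianca ∩ Pita: 11:00-15:00, 18:00-20:00.
Ugo ∩ Bianca ∩ Pita ∩ Vera: 11:00-15:00, 18:00-19:00.
Ugo ∩ Bianca ∩ Pita ∩ Vera ∩ Lila: 11:00-13:00, 14:00-15:00, 18:00-19:00.
So the common availability across everyone is 11:00-13:00, 14:00-15:00, 18:00-19:00.

11:00-13:00, 14:00-15:00, 18:00-19:00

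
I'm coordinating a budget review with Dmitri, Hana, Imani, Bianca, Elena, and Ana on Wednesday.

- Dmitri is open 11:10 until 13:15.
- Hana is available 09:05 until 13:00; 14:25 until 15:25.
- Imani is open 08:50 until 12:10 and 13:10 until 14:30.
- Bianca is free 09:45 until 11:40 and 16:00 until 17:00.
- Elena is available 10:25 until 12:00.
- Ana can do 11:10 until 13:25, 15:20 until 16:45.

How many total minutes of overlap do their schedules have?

Dmitri ∩ Hana: 11:10-13:00.
Dmitri ∩ Hana ∩ Imani: 11:10-12:10.
Dmitri ∩ Hana ∩ Imani ∩ Bianca: 11:10-11:40.
Dmitri ∩ Hana ∩ Imani ∩ Bianca ∩ Elena: 11:10-11:40.
Dmitri ∩ Hana ∩ Imani ∩ Bianca ∩ Elena ∩ Ana: 11:10-11:40.
So the common availability across everyone is 11:10-11:40.
That's a single block of 30 minutes.

30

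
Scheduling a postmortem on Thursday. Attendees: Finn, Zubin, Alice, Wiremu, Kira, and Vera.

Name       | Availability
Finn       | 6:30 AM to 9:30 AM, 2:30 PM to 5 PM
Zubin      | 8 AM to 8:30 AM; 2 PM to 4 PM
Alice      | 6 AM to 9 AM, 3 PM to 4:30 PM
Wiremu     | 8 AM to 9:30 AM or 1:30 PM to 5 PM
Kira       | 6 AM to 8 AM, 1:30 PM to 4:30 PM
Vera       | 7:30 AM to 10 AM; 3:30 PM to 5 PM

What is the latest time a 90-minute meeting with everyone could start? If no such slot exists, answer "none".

Finn ∩ Zubin: 08:00-08:30, 14:30-16:00.
Finn ∩ Zubin ∩ Alice: 08:00-08:30, 15:00-16:00.
Finn ∩ Zubin ∩ Alice ∩ Wiremu: 08:00-08:30, 15:00-16:00.
Finn ∩ Zubin ∩ Alice ∩ Wiremu ∩ Kira: 15:00-16:00.
Finn ∩ Zubin ∩ Alice ∩ Wiremu ∩ Kira ∩ Vera: 15:30-16:00.
No common window is at least 90 minutes long.

none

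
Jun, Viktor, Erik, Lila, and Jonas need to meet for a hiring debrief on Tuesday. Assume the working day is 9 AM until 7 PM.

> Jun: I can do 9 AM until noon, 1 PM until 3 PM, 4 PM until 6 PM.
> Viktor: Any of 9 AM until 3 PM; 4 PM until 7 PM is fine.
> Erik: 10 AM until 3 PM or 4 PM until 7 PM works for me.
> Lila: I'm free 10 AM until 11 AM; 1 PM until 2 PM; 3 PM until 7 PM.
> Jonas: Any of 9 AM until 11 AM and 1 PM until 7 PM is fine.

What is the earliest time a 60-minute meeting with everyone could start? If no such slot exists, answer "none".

10:00

Jun ∩ Viktor: 09:00-12:00, 13:00-15:00, 16:00-18:00.
Jun ∩ Viktor ∩ Erik: 10:00-12:00, 13:00-15:00, 16:00-18:00.
Jun ∩ Viktor ∩ Erik ∩ Lila: 10:00-11:00, 13:00-14:00, 16:00-18:00.
Jun ∩ Viktor ∩ Erik ∩ Lila ∩ Jonas: 10:00-11:00, 13:00-14:00, 16:00-18:00.
Those are the intersection windows.
The first common window of at least 60 minutes is 10:00-11:00, so the earliest start is 10:00.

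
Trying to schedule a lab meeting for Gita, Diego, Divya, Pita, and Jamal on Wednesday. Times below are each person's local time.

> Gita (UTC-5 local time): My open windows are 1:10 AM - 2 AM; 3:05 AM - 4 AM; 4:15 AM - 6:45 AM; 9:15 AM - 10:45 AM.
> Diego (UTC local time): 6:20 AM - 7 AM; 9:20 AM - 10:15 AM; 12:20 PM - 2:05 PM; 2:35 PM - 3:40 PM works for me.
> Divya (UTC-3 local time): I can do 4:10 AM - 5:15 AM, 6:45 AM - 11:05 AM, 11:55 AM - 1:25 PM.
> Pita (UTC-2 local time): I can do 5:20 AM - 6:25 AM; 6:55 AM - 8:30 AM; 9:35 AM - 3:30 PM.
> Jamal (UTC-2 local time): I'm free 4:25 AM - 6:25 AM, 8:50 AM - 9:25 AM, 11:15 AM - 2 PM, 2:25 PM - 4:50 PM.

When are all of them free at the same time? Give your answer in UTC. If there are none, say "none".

Gita in UTC: 06:10-07:00, 08:05-09:00, 09:15-11:45, 14:15-15:45 (add 5h to convert from UTC-5).
Diego in UTC: 06:20-07:00, 09:20-10:15, 12:20-14:05, 14:35-15:40.
Divya in UTC: 07:10-08:15, 09:45-14:05, 14:55-16:25 (add 3h to convert from UTC-3).
Pita in UTC: 07:20-08:25, 08:55-10:30, 11:35-17:30 (add 2h to convert from UTC-2).
Jamal in UTC: 06:25-08:25, 10:50-11:25, 13:15-16:00, 16:25-18:50 (add 2h to convert from UTC-2).
Gita ∩ Diego: 06:20-07:00, 09:20-10:15, 14:35-15:40.
Gita ∩ Diego ∩ Divya: 09:45-10:15, 14:55-15:40.
Gita ∩ Diego ∩ Divya ∩ Pita: 09:45-10:15, 14:55-15:40.
Gita ∩ Diego ∩ Divya ∩ Pita ∩ Jamal: 14:55-15:40.
Those are the intersection windows.

14:55-15:40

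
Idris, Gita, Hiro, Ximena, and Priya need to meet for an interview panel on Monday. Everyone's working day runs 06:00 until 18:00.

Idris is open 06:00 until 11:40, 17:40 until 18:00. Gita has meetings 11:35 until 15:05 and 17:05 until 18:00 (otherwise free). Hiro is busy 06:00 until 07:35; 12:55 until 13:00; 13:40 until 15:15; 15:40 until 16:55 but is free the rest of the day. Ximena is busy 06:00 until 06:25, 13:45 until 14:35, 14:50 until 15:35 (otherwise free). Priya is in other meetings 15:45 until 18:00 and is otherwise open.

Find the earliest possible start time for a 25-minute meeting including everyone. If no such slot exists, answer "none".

Idris free: 06:00-11:40, 17:40-18:00.
Gita free: 06:00-11:35, 15:05-17:05 (invert busy blocks within the working day).
Hiro free: 07:35-12:55, 13:00-13:40, 15:15-15:40, 16:55-18:00 (invert busy blocks within the working day).
Ximena free: 06:25-13:45, 14:35-14:50, 15:35-18:00 (invert busy blocks within the working day).
Priya free: 06:00-15:45 (invert busy blocks within the working day).
Idris ∩ Gita: 06:00-11:35.
Idris ∩ Gita ∩ Hiro: 07:35-11:35.
Idris ∩ Gita ∩ Hiro ∩ Ximena: 07:35-11:35.
Idris ∩ Gita ∩ Hiro ∩ Ximena ∩ Priya: 07:35-11:35.
The first common window of at least 25 minutes is 07:35-11:35, so the earliest start is 07:35.

07:35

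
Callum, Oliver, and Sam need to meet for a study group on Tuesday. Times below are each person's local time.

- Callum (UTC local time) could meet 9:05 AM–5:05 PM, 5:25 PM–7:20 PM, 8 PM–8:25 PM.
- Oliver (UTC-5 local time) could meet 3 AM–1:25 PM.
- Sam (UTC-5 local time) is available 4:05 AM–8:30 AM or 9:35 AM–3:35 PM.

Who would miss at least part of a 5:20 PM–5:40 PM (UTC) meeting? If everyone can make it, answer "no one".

Callum in UTC: 09:05-17:05, 17:25-19:20, 20:00-20:25.
Oliver in UTC: 08:00-18:25 (add 5h to convert from UTC-5).
Sam in UTC: 09:05-13:30, 14:35-20:35 (add 5h to convert from UTC-5).
Callum: not fully free for 17:20-17:40. Oliver: free for 17:20-17:40. Sam: free for 17:20-17:40.

Callum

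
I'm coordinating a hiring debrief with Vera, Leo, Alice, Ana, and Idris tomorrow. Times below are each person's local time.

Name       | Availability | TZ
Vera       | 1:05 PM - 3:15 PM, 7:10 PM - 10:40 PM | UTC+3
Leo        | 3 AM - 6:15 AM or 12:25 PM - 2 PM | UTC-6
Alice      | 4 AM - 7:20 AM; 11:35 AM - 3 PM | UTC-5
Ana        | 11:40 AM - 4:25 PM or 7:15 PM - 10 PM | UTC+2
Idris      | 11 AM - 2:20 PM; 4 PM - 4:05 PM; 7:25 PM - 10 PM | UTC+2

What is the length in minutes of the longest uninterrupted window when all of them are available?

130

Vera in UTC: 10:05-12:15, 16:10-19:40 (subtract 3h to convert from UTC+3).
Leo in UTC: 09:00-12:15, 18:25-20:00 (add 6h to convert from UTC-6).
Alice in UTC: 09:00-12:20, 16:35-20:00 (add 5h to convert from UTC-5).
Ana in UTC: 09:40-14:25, 17:15-20:00 (subtract 2h to convert from UTC+2).
Idris in UTC: 09:00-12:20, 14:00-14:05, 17:25-20:00 (subtract 2h to convert from UTC+2).
Vera ∩ Leo: 10:05-12:15, 18:25-19:40.
Vera ∩ Leo ∩ Alice: 10:05-12:15, 18:25-19:40.
Vera ∩ Leo ∩ Alice ∩ Ana: 10:05-12:15, 18:25-19:40.
Vera ∩ Leo ∩ Alice ∩ Ana ∩ Idris: 10:05-12:15, 18:25-19:40.
Those are the intersection windows.
The longest is 10:05-12:15 at 130 minutes.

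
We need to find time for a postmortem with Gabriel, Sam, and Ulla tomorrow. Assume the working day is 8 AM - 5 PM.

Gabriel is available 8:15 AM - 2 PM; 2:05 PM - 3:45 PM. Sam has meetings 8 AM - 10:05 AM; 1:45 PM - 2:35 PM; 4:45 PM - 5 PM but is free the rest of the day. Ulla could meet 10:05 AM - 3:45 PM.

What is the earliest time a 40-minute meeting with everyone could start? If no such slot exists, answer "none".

10:05

Gabriel free: 08:15-14:00, 14:05-15:45.
Sam free: 10:05-13:45, 14:35-16:45 (invert busy blocks within the working day).
Ulla free: 10:05-15:45.
Gabriel ∩ Sam: 10:05-13:45, 14:35-15:45.
Gabriel ∩ Sam ∩ Ulla: 10:05-13:45, 14:35-15:45.
The first common window of at least 40 minutes is 10:05-13:45, so the earliest start is 10:05.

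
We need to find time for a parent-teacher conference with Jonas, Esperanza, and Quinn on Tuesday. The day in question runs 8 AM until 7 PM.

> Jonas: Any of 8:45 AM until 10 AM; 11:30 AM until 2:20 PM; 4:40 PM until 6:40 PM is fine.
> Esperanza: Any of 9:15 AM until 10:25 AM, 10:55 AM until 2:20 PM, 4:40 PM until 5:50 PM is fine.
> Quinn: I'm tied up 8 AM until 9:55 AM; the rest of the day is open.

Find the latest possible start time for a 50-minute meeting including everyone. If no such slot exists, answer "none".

17:00

Jonas free: 08:45-10:00, 11:30-14:20, 16:40-18:40.
Esperanza free: 09:15-10:25, 10:55-14:20, 16:40-17:50.
Quinn free: 09:55-19:00 (invert busy blocks within the working day).
Jonas ∩ Esperanza: 09:15-10:00, 11:30-14:20, 16:40-17:50.
Jonas ∩ Esperanza ∩ Quinn: 09:55-10:00, 11:30-14:20, 16:40-17:50.
So the common availability across everyone is 09:55-10:00, 11:30-14:20, 16:40-17:50.
The last common window of at least 50 minutes is 16:40-17:50; a 50-minute meeting can start as late as 17:00 and still end by 17:50.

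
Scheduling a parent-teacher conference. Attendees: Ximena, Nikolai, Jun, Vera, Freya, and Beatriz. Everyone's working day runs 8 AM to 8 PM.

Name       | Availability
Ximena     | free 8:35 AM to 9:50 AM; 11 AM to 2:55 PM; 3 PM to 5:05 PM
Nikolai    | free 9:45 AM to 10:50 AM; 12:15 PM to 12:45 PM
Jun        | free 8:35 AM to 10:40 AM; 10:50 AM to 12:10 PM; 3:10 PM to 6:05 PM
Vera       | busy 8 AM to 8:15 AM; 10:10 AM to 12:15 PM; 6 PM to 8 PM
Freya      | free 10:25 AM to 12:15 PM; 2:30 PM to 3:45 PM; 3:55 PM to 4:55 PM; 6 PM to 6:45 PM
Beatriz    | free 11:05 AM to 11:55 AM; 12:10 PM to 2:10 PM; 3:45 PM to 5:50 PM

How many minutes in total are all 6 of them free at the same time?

0

Ximena free: 08:35-09:50, 11:00-14:55, 15:00-17:05.
Nikolai free: 09:45-10:50, 12:15-12:45.
Jun free: 08:35-10:40, 10:50-12:10, 15:10-18:05.
Vera free: 08:15-10:10, 12:15-18:00 (invert busy blocks within the working day).
Freya free: 10:25-12:15, 14:30-15:45, 15:55-16:55, 18:00-18:45.
Beatriz free: 11:05-11:55, 12:10-14:10, 15:45-17:50.
Ximena ∩ Nikolai: 09:45-09:50, 12:15-12:45.
Ximena ∩ Nikolai ∩ Jun: 09:45-09:50.
Ximena ∩ Nikolai ∩ Jun ∩ Vera: 09:45-09:50.
Ximena ∩ Nikolai ∩ Jun ∩ Vera ∩ Freya: ∅.
Ximena ∩ Nikolai ∩ Jun ∩ Vera ∩ Freya ∩ Beatriz: ∅.
There is no time when everyone is free.
There is no common window, so the total is 0 minutes.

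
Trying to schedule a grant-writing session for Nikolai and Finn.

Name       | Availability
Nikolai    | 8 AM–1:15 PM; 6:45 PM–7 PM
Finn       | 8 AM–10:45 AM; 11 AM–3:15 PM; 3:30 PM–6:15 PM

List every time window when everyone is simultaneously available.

Nikolai ∩ Finn: 08:00-10:45, 11:00-13:15.
So the common availability across everyone is 08:00-10:45, 11:00-13:15.

08:00-10:45, 11:00-13:15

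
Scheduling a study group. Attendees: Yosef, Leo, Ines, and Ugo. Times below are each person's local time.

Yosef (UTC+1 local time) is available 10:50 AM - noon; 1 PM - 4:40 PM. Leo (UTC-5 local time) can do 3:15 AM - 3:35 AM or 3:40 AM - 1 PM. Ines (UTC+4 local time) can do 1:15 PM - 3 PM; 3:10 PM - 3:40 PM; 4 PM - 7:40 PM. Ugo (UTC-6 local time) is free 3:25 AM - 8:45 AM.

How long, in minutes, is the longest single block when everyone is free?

Yosef in UTC: 09:50-11:00, 12:00-15:40 (subtract 1h to convert from UTC+1).
Leo in UTC: 08:15-08:35, 08:40-18:00 (add 5h to convert from UTC-5).
Ines in UTC: 09:15-11:00, 11:10-11:40, 12:00-15:40 (subtract 4h to convert from UTC+4).
Ugo in UTC: 09:25-14:45 (add 6h to convert from UTC-6).
Yosef ∩ Leo: 09:50-11:00, 12:00-15:40.
Yosef ∩ Leo ∩ Ines: 09:50-11:00, 12:00-15:40.
Yosef ∩ Leo ∩ Ines ∩ Ugo: 09:50-11:00, 12:00-14:45.
So the common availability across everyone is 09:50-11:00, 12:00-14:45.
The longest is 12:00-14:45 at 165 minutes.

165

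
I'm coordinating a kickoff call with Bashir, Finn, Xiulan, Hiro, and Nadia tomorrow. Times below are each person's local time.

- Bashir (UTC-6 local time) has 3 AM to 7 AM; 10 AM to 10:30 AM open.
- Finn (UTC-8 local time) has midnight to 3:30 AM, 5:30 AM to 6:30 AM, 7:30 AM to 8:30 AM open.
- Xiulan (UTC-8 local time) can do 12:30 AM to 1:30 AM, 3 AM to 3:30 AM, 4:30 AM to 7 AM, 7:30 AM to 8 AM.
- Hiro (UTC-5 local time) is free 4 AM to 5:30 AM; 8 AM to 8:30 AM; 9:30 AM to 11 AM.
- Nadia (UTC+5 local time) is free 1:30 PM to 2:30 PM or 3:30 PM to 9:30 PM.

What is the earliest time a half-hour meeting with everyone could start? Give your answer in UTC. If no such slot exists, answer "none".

09:00

Bashir in UTC: 09:00-13:00, 16:00-16:30 (add 6h to convert from UTC-6).
Finn in UTC: 08:00-11:30, 13:30-14:30, 15:30-16:30 (add 8h to convert from UTC-8).
Xiulan in UTC: 08:30-09:30, 11:00-11:30, 12:30-15:00, 15:30-16:00 (add 8h to convert from UTC-8).
Hiro in UTC: 09:00-10:30, 13:00-13:30, 14:30-16:00 (add 5h to convert from UTC-5).
Nadia in UTC: 08:30-09:30, 10:30-16:30 (subtract 5h to convert from UTC+5).
Bashir ∩ Finn: 09:00-11:30, 16:00-16:30.
Bashir ∩ Finn ∩ Xiulan: 09:00-09:30, 11:00-11:30.
Bashir ∩ Finn ∩ Xiulan ∩ Hiro: 09:00-09:30.
Bashir ∩ Finn ∩ Xiulan ∩ Hiro ∩ Nadia: 09:00-09:30.
The first common window of at least 30 minutes is 09:00-09:30, so the earliest start is 09:00.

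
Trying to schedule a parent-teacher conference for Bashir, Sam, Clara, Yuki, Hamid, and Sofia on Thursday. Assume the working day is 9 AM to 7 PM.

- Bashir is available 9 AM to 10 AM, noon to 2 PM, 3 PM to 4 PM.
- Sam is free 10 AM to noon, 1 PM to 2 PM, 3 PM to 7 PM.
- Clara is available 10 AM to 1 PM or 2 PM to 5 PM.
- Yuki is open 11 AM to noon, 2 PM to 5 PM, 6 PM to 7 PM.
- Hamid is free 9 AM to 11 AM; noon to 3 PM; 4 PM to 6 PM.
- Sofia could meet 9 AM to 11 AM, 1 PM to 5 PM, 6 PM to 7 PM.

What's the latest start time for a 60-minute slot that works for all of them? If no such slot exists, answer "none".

none

Bashir ∩ Sam: 13:00-14:00, 15:00-16:00.
Bashir ∩ Sam ∩ Clara: 15:00-16:00.
Bashir ∩ Sam ∩ Clara ∩ Yuki: 15:00-16:00.
Bashir ∩ Sam ∩ Clara ∩ Yuki ∩ Hamid: ∅.
Bashir ∩ Sam ∩ Clara ∩ Yuki ∩ Hamid ∩ Sofia: ∅.
There is no time when everyone is free.
No common window is at least 60 minutes long.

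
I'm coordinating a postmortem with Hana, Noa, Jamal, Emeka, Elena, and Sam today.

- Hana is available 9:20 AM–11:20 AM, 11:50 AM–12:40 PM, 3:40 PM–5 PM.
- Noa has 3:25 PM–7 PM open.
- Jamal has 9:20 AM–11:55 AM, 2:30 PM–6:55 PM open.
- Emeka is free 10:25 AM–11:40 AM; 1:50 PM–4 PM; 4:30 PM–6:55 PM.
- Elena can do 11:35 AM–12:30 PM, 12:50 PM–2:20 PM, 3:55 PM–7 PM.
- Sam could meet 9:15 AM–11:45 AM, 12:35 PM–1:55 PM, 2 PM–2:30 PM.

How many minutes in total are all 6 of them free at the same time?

Hana ∩ Noa: 15:40-17:00.
Hana ∩ Noa ∩ Jamal: 15:40-17:00.
Hana ∩ Noa ∩ Jamal ∩ Emeka: 15:40-16:00, 16:30-17:00.
Hana ∩ Noa ∩ Jamal ∩ Emeka ∩ Elena: 15:55-16:00, 16:30-17:00.
Hana ∩ Noa ∩ Jamal ∩ Emeka ∩ Elena ∩ Sam: ∅.
There is no time when everyone is free.
There is no common window, so the total is 0 minutes.

0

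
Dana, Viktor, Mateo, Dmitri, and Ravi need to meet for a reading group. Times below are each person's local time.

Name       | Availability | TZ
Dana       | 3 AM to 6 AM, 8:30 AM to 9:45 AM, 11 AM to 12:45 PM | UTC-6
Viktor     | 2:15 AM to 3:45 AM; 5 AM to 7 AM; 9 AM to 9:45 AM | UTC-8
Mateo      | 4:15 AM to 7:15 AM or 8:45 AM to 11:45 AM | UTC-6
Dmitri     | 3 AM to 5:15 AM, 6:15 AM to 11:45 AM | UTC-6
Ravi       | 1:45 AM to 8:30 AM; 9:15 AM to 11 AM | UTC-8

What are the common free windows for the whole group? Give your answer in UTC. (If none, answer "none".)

Dana in UTC: 09:00-12:00, 14:30-15:45, 17:00-18:45 (add 6h to convert from UTC-6).
Viktor in UTC: 10:15-11:45, 13:00-15:00, 17:00-17:45 (add 8h to convert from UTC-8).
Mateo in UTC: 10:15-13:15, 14:45-17:45 (add 6h to convert from UTC-6).
Dmitri in UTC: 09:00-11:15, 12:15-17:45 (add 6h to convert from UTC-6).
Ravi in UTC: 09:45-16:30, 17:15-19:00 (add 8h to convert from UTC-8).
Dana ∩ Viktor: 10:15-11:45, 14:30-15:00, 17:00-17:45.
Dana ∩ Viktor ∩ Mateo: 10:15-11:45, 14:45-15:00, 17:00-17:45.
Dana ∩ Viktor ∩ Mateo ∩ Dmitri: 10:15-11:15, 14:45-15:00, 17:00-17:45.
Dana ∩ Viktor ∩ Mateo ∩ Dmitri ∩ Ravi: 10:15-11:15, 14:45-15:00, 17:15-17:45.

10:15-11:15, 14:45-15:00, 17:15-17:45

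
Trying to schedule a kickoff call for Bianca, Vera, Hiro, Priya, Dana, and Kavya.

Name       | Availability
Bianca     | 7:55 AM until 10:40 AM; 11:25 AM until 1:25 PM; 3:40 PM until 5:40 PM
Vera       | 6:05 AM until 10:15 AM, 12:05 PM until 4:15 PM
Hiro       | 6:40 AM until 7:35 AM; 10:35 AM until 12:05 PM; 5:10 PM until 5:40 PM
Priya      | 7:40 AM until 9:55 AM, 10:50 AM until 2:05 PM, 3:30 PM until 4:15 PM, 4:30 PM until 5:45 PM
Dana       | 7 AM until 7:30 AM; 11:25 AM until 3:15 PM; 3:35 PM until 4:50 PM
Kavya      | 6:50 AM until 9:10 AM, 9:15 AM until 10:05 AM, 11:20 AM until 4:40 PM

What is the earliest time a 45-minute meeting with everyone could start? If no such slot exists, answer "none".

none

Bianca ∩ Vera: 07:55-10:15, 12:05-13:25, 15:40-16:15.
Bianca ∩ Vera ∩ Hiro: ∅.
Bianca ∩ Vera ∩ Hiro ∩ Priya: ∅.
Bianca ∩ Vera ∩ Hiro ∩ Priya ∩ Dana: ∅.
Bianca ∩ Vera ∩ Hiro ∩ Priya ∩ Dana ∩ Kavya: ∅.
There is no time when everyone is free.
No common window is at least 45 minutes long.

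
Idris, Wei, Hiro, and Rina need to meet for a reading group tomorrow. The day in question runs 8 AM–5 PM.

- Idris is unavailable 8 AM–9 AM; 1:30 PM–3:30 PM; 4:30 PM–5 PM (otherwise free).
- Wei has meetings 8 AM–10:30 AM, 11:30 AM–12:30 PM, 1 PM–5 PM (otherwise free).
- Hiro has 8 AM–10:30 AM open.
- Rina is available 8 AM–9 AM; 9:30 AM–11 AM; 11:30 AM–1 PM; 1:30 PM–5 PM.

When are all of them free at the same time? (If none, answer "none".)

Idris free: 09:00-13:30, 15:30-16:30 (invert busy blocks within the working day).
Wei free: 10:30-11:30, 12:30-13:00 (invert busy blocks within the working day).
Hiro free: 08:00-10:30.
Rina free: 08:00-09:00, 09:30-11:00, 11:30-13:00, 13:30-17:00.
Idris ∩ Wei: 10:30-11:30, 12:30-13:00.
Idris ∩ Wei ∩ Hiro: ∅.
Idris ∩ Wei ∩ Hiro ∩ Rina: ∅.
There is no time when everyone is free.

none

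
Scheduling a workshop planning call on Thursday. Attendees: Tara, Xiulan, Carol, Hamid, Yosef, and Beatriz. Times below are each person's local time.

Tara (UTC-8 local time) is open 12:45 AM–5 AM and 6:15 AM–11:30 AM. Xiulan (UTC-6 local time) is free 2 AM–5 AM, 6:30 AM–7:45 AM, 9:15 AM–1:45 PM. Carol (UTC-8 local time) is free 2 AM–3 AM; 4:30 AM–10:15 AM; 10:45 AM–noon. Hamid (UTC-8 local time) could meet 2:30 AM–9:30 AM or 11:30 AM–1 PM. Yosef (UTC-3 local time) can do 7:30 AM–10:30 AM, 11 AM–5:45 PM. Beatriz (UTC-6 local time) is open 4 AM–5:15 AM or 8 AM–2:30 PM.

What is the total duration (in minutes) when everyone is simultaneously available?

165

Tara in UTC: 08:45-13:00, 14:15-19:30 (add 8h to convert from UTC-8).
Xiulan in UTC: 08:00-11:00, 12:30-13:45, 15:15-19:45 (add 6h to convert from UTC-6).
Carol in UTC: 10:00-11:00, 12:30-18:15, 18:45-20:00 (add 8h to convert from UTC-8).
Hamid in UTC: 10:30-17:30, 19:30-21:00 (add 8h to convert from UTC-8).
Yosef in UTC: 10:30-13:30, 14:00-20:45 (add 3h to convert from UTC-3).
Beatriz in UTC: 10:00-11:15, 14:00-20:30 (add 6h to convert from UTC-6).
Tara ∩ Xiulan: 08:45-11:00, 12:30-13:00, 15:15-19:30.
Tara ∩ Xiulan ∩ Carol: 10:00-11:00, 12:30-13:00, 15:15-18:15, 18:45-19:30.
Tara ∩ Xiulan ∩ Carol ∩ Hamid: 10:30-11:00, 12:30-13:00, 15:15-17:30.
Tara ∩ Xiulan ∩ Carol ∩ Hamid ∩ Yosef: 10:30-11:00, 12:30-13:00, 15:15-17:30.
Tara ∩ Xiulan ∩ Carol ∩ Hamid ∩ Yosef ∩ Beatriz: 10:30-11:00, 15:15-17:30.
Summing the common windows: 30 + 135 = 165 minutes.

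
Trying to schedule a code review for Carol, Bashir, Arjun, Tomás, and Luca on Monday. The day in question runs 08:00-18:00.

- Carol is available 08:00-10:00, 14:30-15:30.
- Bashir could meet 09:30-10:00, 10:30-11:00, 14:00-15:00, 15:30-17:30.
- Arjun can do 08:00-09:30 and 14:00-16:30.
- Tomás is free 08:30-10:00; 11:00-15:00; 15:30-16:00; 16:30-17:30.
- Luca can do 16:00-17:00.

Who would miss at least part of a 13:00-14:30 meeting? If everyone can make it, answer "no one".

Arjun, Bashir, Carol, Luca

Carol: not fully free for 13:00-14:30. Bashir: not fully free for 13:00-14:30. Arjun: not fully free for 13:00-14:30. Tomás: free for 13:00-14:30. Luca: not fully free for 13:00-14:30.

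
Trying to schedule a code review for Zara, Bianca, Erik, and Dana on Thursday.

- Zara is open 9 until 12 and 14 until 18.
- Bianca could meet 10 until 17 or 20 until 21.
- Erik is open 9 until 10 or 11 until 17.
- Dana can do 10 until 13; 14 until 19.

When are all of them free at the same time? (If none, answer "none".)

Zara ∩ Bianca: 10:00-12:00, 14:00-17:00.
Zara ∩ Bianca ∩ Erik: 11:00-12:00, 14:00-17:00.
Zara ∩ Bianca ∩ Erik ∩ Dana: 11:00-12:00, 14:00-17:00.
So the common availability across everyone is 11:00-12:00, 14:00-17:00.

11:00-12:00, 14:00-17:00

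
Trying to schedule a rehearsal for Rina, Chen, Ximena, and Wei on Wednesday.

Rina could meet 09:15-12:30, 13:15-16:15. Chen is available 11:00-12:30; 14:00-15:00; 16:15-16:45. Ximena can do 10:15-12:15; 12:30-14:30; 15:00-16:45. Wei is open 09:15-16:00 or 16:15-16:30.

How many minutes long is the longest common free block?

75

Rina ∩ Chen: 11:00-12:30, 14:00-15:00.
Rina ∩ Chen ∩ Ximena: 11:00-12:15, 14:00-14:30.
Rina ∩ Chen ∩ Ximena ∩ Wei: 11:00-12:15, 14:00-14:30.
Those are the intersection windows.
The longest is 11:00-12:15 at 75 minutes.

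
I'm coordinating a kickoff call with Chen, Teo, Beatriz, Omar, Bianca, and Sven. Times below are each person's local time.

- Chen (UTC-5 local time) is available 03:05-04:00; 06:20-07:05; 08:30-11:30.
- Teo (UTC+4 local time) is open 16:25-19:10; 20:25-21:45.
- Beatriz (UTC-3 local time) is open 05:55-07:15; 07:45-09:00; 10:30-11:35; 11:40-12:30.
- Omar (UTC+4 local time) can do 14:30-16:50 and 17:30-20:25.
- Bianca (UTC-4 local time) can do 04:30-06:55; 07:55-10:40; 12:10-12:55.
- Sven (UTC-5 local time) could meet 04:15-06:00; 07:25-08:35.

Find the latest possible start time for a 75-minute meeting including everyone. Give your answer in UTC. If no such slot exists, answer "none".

none

Chen in UTC: 08:05-09:00, 11:20-12:05, 13:30-16:30 (add 5h to convert from UTC-5).
Teo in UTC: 12:25-15:10, 16:25-17:45 (subtract 4h to convert from UTC+4).
Beatriz in UTC: 08:55-10:15, 10:45-12:00, 13:30-14:35, 14:40-15:30 (add 3h to convert from UTC-3).
Omar in UTC: 10:30-12:50, 13:30-16:25 (subtract 4h to convert from UTC+4).
Bianca in UTC: 08:30-10:55, 11:55-14:40, 16:10-16:55 (add 4h to convert from UTC-4).
Sven in UTC: 09:15-11:00, 12:25-13:35 (add 5h to convert from UTC-5).
Chen ∩ Teo: 13:30-15:10, 16:25-16:30.
Chen ∩ Teo ∩ Beatriz: 13:30-14:35, 14:40-15:10.
Chen ∩ Teo ∩ Beatriz ∩ Omar: 13:30-14:35, 14:40-15:10.
Chen ∩ Teo ∩ Beatriz ∩ Omar ∩ Bianca: 13:30-14:35.
Chen ∩ Teo ∩ Beatriz ∩ Omar ∩ Bianca ∩ Sven: 13:30-13:35.
No common window is at least 75 minutes long.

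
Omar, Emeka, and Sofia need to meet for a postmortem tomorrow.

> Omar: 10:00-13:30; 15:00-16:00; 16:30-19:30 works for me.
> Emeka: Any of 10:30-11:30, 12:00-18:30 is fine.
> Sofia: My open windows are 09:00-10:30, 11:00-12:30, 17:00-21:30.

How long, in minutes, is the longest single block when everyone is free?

90

Omar ∩ Emeka: 10:30-11:30, 12:00-13:30, 15:00-16:00, 16:30-18:30.
Omar ∩ Emeka ∩ Sofia: 11:00-11:30, 12:00-12:30, 17:00-18:30.
Those are the intersection windows.
The longest is 17:00-18:30 at 90 minutes.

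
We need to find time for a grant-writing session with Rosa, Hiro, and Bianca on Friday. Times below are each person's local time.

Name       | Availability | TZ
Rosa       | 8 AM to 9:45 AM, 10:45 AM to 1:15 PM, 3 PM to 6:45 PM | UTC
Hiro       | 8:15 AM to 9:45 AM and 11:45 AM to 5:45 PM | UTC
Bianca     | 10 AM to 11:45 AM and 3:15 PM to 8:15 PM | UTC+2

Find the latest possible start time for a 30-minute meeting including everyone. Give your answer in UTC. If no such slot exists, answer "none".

17:15

Rosa in UTC: 08:00-09:45, 10:45-13:15, 15:00-18:45.
Hiro in UTC: 08:15-09:45, 11:45-17:45.
Bianca in UTC: 08:00-09:45, 13:15-18:15 (subtract 2h to convert from UTC+2).
Rosa ∩ Hiro: 08:15-09:45, 11:45-13:15, 15:00-17:45.
Rosa ∩ Hiro ∩ Bianca: 08:15-09:45, 15:00-17:45.
The last common window of at least 30 minutes is 15:00-17:45; a 30-minute meeting can start as late as 17:15 and still end by 17:45.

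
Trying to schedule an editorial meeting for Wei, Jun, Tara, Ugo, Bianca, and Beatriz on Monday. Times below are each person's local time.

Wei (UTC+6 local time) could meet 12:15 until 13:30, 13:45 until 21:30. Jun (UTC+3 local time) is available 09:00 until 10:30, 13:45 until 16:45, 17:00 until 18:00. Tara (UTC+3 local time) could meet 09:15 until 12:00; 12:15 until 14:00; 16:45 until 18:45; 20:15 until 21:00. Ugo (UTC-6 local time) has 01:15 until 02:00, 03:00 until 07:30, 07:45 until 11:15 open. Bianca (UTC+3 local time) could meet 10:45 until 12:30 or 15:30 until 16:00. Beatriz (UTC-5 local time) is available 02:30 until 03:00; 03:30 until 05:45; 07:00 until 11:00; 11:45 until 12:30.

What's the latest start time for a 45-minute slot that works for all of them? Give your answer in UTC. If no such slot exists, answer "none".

none

Wei in UTC: 06:15-07:30, 07:45-15:30 (subtract 6h to convert from UTC+6).
Jun in UTC: 06:00-07:30, 10:45-13:45, 14:00-15:00 (subtract 3h to convert from UTC+3).
Tara in UTC: 06:15-09:00, 09:15-11:00, 13:45-15:45, 17:15-18:00 (subtract 3h to convert from UTC+3).
Ugo in UTC: 07:15-08:00, 09:00-13:30, 13:45-17:15 (add 6h to convert from UTC-6).
Bianca in UTC: 07:45-09:30, 12:30-13:00 (subtract 3h to convert from UTC+3).
Beatriz in UTC: 07:30-08:00, 08:30-10:45, 12:00-16:00, 16:45-17:30 (add 5h to convert from UTC-5).
Wei ∩ Jun: 06:15-07:30, 10:45-13:45, 14:00-15:00.
Wei ∩ Jun ∩ Tara: 06:15-07:30, 10:45-11:00, 14:00-15:00.
Wei ∩ Jun ∩ Tara ∩ Ugo: 07:15-07:30, 10:45-11:00, 14:00-15:00.
Wei ∩ Jun ∩ Tara ∩ Ugo ∩ Bianca: ∅.
Wei ∩ Jun ∩ Tara ∩ Ugo ∩ Bianca ∩ Beatriz: ∅.
There is no time when everyone is free.
No common window is at least 45 minutes long.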